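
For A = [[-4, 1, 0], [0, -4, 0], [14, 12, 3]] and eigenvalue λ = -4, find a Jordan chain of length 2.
v_1 = [[-1, 1, 0]]^T, v_2 = [[1, 0, -2]]^T

We seek v_1 ∈ ker((A + 4I)^2) \ ker(A + 4I), then set v_{i+1} = (A + 4I) v_i.

One such chain is v_1 = [[-1, 1, 0]]^T, v_2 = [[1, 0, -2]]^T. Check: (A + 4I) v_2 = [[0, 0, 0]]^T = 0.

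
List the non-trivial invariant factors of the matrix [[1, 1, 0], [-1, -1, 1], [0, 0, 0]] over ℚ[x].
x^3

The Jordan structure of A has elementary divisors x^3. Arranging the block sizes at each eigenvalue in decreasing order and taking row products gives the invariant factors.

Invariant factors (smallest first, each dividing the next): x^3.

Check: the last factor x^3 is the minimal polynomial, and the product x^3 is the characteristic polynomial.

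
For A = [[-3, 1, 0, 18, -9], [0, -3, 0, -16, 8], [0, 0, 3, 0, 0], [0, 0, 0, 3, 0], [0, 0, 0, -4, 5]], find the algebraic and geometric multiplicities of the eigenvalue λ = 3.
algebraic multiplicity 2, geometric multiplicity 2

The characteristic polynomial is (x - 5)(x - 3)^2(x + 3)^2, so the factor x - 3 appears with exponent 2: the algebraic multiplicity is 2.

rank(A - 3I) = 3, so the eigenspace has dimension 5 - 3 = 2: the geometric multiplicity is 2.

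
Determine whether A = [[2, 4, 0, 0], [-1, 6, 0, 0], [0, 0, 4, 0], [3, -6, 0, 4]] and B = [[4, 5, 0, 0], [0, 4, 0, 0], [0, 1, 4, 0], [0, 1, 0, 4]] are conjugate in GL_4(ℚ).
Two matrices over a field are similar if and only if they have the same invariant factors.

Both A and B have characteristic polynomial (x - 4)^4 and minimal polynomial (x - 4)^2. Computing further, both have invariant factors x - 4, x - 4, (x - 4)^2. Hence A and B are similar.

Yes.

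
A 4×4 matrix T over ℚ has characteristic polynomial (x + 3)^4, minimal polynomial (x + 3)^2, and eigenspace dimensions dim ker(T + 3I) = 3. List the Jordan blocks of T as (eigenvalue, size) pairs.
λ = -3: algebraic multiplicity 4 (exponent in χ_T), largest block size 2 (exponent in m_T), 3 blocks (geometric multiplicity). These force block sizes [2, 1, 1].

Jordan blocks: (-3, 2), (-3, 1), (-3, 1)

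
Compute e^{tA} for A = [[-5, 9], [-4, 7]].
A has Jordan form J = [[1, 1], [0, 1]] with A = PJP^{-1}, so e^{tA} = P e^{tJ} P^{-1}.

For a Jordan block J_k(λ), e^{tJ_k(λ)} = e^{λt} · (I + tN + t^2 N^2/2! + ... + t^{k-1} N^{k-1}/(k-1)!) where N is the nilpotent superdiagonal part.

Assembling the blocks and conjugating back gives the entries of e^{tA} as shown above.

e^{tA} = [[(1 - 6*t)*e^{t}, 9*t*e^{t}], [-4*t*e^{t}, (6*t + 1)*e^{t}]]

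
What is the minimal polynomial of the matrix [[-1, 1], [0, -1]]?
m_A(x) = (x + 1)^2

The characteristic polynomial factors as (x + 1)^2. The minimal polynomial is ∏(x - λ)^{k_λ} where k_λ is the size of the largest Jordan block at λ.

For λ = -1: rank(A + I) = 1, and the largest Jordan block has size 2 (the smallest k with rank((A + I)^k) = rank((A + I)^(k+1))).

So m_A(x) = (x + 1)^2.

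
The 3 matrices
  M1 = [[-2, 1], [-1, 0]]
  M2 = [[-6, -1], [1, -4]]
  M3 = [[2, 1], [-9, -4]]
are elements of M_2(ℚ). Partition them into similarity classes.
2 classes: {M1, M3}, {M2}

Characteristic polynomials: χ_{M1} = (x + 1)^2, χ_{M2} = (x + 5)^2, χ_{M3} = (x + 1)^2.

{M1, M3}: invariant factors (x + 1)^2.

{M2}: invariant factors (x + 5)^2.

Matrices are similar if and only if their invariant-factor lists agree; the partition into similarity classes is {M1, M3}, {M2}.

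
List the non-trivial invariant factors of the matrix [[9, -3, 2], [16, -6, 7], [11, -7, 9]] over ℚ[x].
The Jordan structure of A has elementary divisors (x - 4)^3. Arranging the block sizes at each eigenvalue in decreasing order and taking row products gives the invariant factors.

Invariant factors (smallest first, each dividing the next): (x - 4)^3.

Check: the last factor (x - 4)^3 is the minimal polynomial, and the product (x - 4)^3 is the characteristic polynomial.

(x - 4)^3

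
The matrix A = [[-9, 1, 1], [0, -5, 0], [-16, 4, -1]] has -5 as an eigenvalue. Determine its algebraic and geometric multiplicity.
The characteristic polynomial is (x + 5)^3, so the factor x + 5 appears with exponent 3: the algebraic multiplicity is 3.

rank(A + 5I) = 1, so the eigenspace has dimension 3 - 1 = 2: the geometric multiplicity is 2.

Since 2 < 3, A is not diagonalizable.

algebraic multiplicity 3, geometric multiplicity 2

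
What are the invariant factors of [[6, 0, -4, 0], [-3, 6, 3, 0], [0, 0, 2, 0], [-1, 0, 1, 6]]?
The Jordan structure of A has elementary divisors (x - 2), (x - 6)^2, (x - 6). Arranging the block sizes at each eigenvalue in decreasing order and taking row products gives the invariant factors.

Invariant factors (smallest first, each dividing the next): x - 6, (x - 6)^2(x - 2).

Check: the last factor (x - 6)^2(x - 2) is the minimal polynomial, and the product (x - 6)^3(x - 2) is the characteristic polynomial.

x - 6, (x - 6)^2(x - 2)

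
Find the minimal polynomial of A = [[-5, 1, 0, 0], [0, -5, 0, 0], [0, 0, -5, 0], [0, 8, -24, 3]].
m_A(x) = (x - 3)(x + 5)^2

The characteristic polynomial factors as (x - 3)(x + 5)^3. The minimal polynomial is ∏(x - λ)^{k_λ} where k_λ is the size of the largest Jordan block at λ.

For λ = -5: rank(A + 5I) = 2, and the largest Jordan block has size 2 (the smallest k with rank((A + 5I)^k) = rank((A + 5I)^(k+1))).
For λ = 3: rank(A - 3I) = 3, and the largest Jordan block has size 1 (the smallest k with rank((A - 3I)^k) = rank((A - 3I)^(k+1))).

So m_A(x) = (x - 3)(x + 5)^2.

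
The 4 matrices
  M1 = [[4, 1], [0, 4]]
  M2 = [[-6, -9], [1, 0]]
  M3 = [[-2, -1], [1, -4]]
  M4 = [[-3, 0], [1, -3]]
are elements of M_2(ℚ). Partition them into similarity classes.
2 classes: {M1}, {M2, M3, M4}

Characteristic polynomials: χ_{M1} = (x - 4)^2, χ_{M2} = (x + 3)^2, χ_{M3} = (x + 3)^2, χ_{M4} = (x + 3)^2.

{M1}: invariant factors (x - 4)^2.

{M2, M3, M4}: invariant factors (x + 3)^2.

Matrices are similar if and only if their invariant-factor lists agree; the partition into similarity classes is {M1}, {M2, M3, M4}.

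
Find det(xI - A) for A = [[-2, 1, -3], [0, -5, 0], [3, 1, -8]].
χ_A(x) = (x + 5)^3

xI - A = [[x + 2, -1, 3], [0, x + 5, 0], [-3, -1, x + 8]].

Expanding det(xI - A) along the first row:
det(xI - A) = + (x + 2)·det([[x + 5, 0], [-1, x + 8]]) - (-1)·det([[0, 0], [-3, x + 8]]) + (3)·det([[0, x + 5], [-3, -1]]).

Evaluating gives χ_A(x) = x^3 + 15x^2 + 75x + 125 = (x + 5)^3.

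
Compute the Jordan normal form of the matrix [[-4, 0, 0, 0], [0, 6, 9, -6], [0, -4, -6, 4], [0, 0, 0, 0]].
J = [[-4, 0, 0, 0], [0, 0, 1, 0], [0, 0, 0, 0], [0, 0, 0, 0]]

The characteristic polynomial is det(xI - A) = x^3(x + 4), so the eigenvalues are -4 (algebraic multiplicity 1), 0 (algebraic multiplicity 3).

For λ = -4: algebraic multiplicity 1 gives one 1×1 block.

For λ = 0: rank(A) = 2, rank(A^2) = 1. The eigenspace has dimension 4 - 2 = 2, so there are 2 Jordan blocks; the rank sequence gives block sizes [2, 1].

Assembling the blocks gives the Jordan form J above.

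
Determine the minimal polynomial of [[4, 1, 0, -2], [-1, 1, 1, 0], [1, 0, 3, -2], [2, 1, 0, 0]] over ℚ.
m_A(x) = (x - 2)^3

The characteristic polynomial factors as (x - 2)^4. The minimal polynomial is ∏(x - λ)^{k_λ} where k_λ is the size of the largest Jordan block at λ.

For λ = 2: rank(A - 2I) = 2, and the largest Jordan block has size 3 (the smallest k with rank((A - 2I)^k) = rank((A - 2I)^(k+1))).

So m_A(x) = (x - 2)^3.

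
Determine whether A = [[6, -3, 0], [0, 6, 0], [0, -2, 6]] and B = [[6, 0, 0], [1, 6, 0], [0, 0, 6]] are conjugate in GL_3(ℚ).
Yes.

Two matrices over a field are similar if and only if they have the same invariant factors.

Both A and B have characteristic polynomial (x - 6)^3 and minimal polynomial (x - 6)^2. Computing further, both have invariant factors x - 6, (x - 6)^2. Hence A and B are similar.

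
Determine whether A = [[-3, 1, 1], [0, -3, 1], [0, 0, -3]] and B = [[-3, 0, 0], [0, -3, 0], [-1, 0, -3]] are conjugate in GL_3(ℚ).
Both have characteristic polynomial (x + 3)^3, but the minimal polynomial of A is (x + 3)^3 while the minimal polynomial of B is (x + 3)^2. The minimal polynomial is a similarity invariant, so A and B are not similar.

No.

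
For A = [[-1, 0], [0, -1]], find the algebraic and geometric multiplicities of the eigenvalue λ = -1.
algebraic multiplicity 2, geometric multiplicity 2

The characteristic polynomial is (x + 1)^2, so the factor x + 1 appears with exponent 2: the algebraic multiplicity is 2.

rank(A + I) = 0, so the eigenspace has dimension 2 - 0 = 2: the geometric multiplicity is 2.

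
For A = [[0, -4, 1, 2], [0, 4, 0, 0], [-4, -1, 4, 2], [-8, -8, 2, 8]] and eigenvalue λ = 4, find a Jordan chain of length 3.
v_1 = [[-2, 1, 5, -4]]^T, v_2 = [[1, 0, -1, 2]]^T, v_3 = [[-1, 0, 0, -2]]^T

We seek v_1 ∈ ker((A - 4I)^3) \ ker((A - 4I)^2), then set v_{i+1} = (A - 4I) v_i.

One such chain is v_1 = [[-2, 1, 5, -4]]^T, v_2 = [[1, 0, -1, 2]]^T, v_3 = [[-1, 0, 0, -2]]^T. Check: (A - 4I) v_3 = [[0, 0, 0, 0]]^T = 0.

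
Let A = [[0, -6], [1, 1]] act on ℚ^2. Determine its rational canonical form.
The invariant factors of A (the non-unit diagonal entries of the Smith normal form of xI - A over ℚ[x]) are x^2 - x + 6, each dividing the next. The characteristic polynomial is their product, x^2 - x + 6.

The rational canonical form is the block-diagonal matrix of companion matrices C(f_i):
R = [[0, -6], [1, 1]].

Note the characteristic polynomial does not split into linear factors over ℚ, so A has no Jordan form over ℚ; the rational canonical form exists over any field.

R = [[0, -6], [1, 1]]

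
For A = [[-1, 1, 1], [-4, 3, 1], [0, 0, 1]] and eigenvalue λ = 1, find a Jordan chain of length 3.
v_1 = [[2, 4, 1]]^T, v_2 = [[1, 1, 0]]^T, v_3 = [[-1, -2, 0]]^T

We seek v_1 ∈ ker((A - I)^3) \ ker((A - I)^2), then set v_{i+1} = (A - I) v_i.

One such chain is v_1 = [[2, 4, 1]]^T, v_2 = [[1, 1, 0]]^T, v_3 = [[-1, -2, 0]]^T. Check: (A - I) v_3 = [[0, 0, 0]]^T = 0.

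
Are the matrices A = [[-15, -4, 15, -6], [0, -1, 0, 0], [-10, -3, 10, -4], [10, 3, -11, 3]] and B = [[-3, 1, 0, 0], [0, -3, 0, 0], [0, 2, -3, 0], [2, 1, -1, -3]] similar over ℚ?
trace(A) = -3 but trace(B) = -12. The trace is a similarity invariant, so A and B are not similar.

No.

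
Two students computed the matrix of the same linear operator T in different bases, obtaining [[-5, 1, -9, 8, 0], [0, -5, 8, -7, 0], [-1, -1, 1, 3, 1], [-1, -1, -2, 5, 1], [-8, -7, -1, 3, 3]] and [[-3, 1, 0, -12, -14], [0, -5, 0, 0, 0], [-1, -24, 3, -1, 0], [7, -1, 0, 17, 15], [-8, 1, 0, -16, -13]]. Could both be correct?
Yes.

Two matrices over a field are similar if and only if they have the same invariant factors.

Both A and B have characteristic polynomial (x - 3)^3(x + 5)^2 and minimal polynomial (x - 3)^3(x + 5)^2. Computing further, both have invariant factors (x - 3)^3(x + 5)^2. Hence A and B are similar.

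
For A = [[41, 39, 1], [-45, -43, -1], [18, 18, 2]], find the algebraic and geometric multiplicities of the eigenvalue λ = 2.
algebraic multiplicity 2, geometric multiplicity 1

The characteristic polynomial is (x - 2)^2(x + 4), so the factor x - 2 appears with exponent 2: the algebraic multiplicity is 2.

rank(A - 2I) = 2, so the eigenspace has dimension 3 - 2 = 1: the geometric multiplicity is 1.

Since 1 < 2, A is not diagonalizable.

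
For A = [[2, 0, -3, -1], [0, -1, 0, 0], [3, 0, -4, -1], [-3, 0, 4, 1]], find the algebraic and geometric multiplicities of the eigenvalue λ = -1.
The characteristic polynomial is x^2(x + 1)^2, so the factor x + 1 appears with exponent 2: the algebraic multiplicity is 2.

rank(A + I) = 2, so the eigenspace has dimension 4 - 2 = 2: the geometric multiplicity is 2.

algebraic multiplicity 2, geometric multiplicity 2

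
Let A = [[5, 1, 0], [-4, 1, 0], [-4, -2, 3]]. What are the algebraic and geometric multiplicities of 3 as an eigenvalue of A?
The characteristic polynomial is (x - 3)^3, so the factor x - 3 appears with exponent 3: the algebraic multiplicity is 3.

rank(A - 3I) = 1, so the eigenspace has dimension 3 - 1 = 2: the geometric multiplicity is 2.

Since 2 < 3, A is not diagonalizable.

algebraic multiplicity 3, geometric multiplicity 2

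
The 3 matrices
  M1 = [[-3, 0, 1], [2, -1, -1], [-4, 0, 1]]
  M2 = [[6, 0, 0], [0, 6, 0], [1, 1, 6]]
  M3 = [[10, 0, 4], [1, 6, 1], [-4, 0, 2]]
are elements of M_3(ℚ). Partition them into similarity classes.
Characteristic polynomials: χ_{M1} = (x + 1)^3, χ_{M2} = (x - 6)^3, χ_{M3} = (x - 6)^3.

{M1}: invariant factors x + 1, (x + 1)^2.

{M2, M3}: invariant factors x - 6, (x - 6)^2.

Matrices are similar if and only if their invariant-factor lists agree; the partition into similarity classes is {M1}, {M2, M3}.

2 classes: {M1}, {M2, M3}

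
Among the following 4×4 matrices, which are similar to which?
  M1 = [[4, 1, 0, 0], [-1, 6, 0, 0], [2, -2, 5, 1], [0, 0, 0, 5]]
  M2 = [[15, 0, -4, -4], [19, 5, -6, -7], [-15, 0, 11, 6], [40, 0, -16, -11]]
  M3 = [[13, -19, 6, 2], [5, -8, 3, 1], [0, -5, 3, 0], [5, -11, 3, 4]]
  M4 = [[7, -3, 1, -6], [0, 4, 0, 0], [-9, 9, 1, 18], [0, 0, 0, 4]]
Characteristic polynomials: χ_{M1} = (x - 5)^4, χ_{M2} = (x - 5)^4, χ_{M3} = (x - 3)^4, χ_{M4} = (x - 4)^4.

{M1, M2}: invariant factors (x - 5)^2, (x - 5)^2.

{M3}: invariant factors x - 3, (x - 3)^3.

{M4}: invariant factors x - 4, x - 4, (x - 4)^2.

Matrices are similar if and only if their invariant-factor lists agree; the partition into similarity classes is {M1, M2}, {M3}, {M4}.

3 classes: {M1, M2}, {M3}, {M4}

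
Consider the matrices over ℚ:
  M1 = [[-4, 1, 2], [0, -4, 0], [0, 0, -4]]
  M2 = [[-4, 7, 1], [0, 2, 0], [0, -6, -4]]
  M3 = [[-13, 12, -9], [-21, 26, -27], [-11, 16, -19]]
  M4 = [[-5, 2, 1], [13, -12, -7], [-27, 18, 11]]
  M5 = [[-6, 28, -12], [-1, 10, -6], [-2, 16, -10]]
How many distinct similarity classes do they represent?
Characteristic polynomials: χ_{M1} = (x + 4)^3, χ_{M2} = (x - 2)(x + 4)^2, χ_{M3} = (x - 2)(x + 4)^2, χ_{M4} = (x - 2)(x + 4)^2, χ_{M5} = (x - 2)(x + 4)^2.

{M1}: invariant factors x + 4, (x + 4)^2.

{M2, M3, M4, M5}: invariant factors (x - 2)(x + 4)^2.

Matrices are similar if and only if their invariant-factor lists agree; the partition into similarity classes is {M1}, {M2, M3, M4, M5}.

2 classes: {M1}, {M2, M3, M4, M5}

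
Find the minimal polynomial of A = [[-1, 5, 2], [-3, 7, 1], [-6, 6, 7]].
The characteristic polynomial factors as (x - 5)(x - 4)^2. The minimal polynomial is ∏(x - λ)^{k_λ} where k_λ is the size of the largest Jordan block at λ.

For λ = 4: rank(A - 4I) = 2, and the largest Jordan block has size 2 (the smallest k with rank((A - 4I)^k) = rank((A - 4I)^(k+1))).
For λ = 5: rank(A - 5I) = 2, and the largest Jordan block has size 1 (the smallest k with rank((A - 5I)^k) = rank((A - 5I)^(k+1))).

So m_A(x) = (x - 5)(x - 4)^2.

m_A(x) = (x - 5)(x - 4)^2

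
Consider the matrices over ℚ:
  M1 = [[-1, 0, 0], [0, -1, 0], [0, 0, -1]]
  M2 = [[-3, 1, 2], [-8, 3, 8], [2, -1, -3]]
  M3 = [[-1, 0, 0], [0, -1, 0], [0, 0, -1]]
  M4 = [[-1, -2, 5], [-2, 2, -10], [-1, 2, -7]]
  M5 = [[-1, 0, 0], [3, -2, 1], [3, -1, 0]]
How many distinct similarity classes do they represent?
3 classes: {M1, M3}, {M2, M5}, {M4}

Characteristic polynomials: χ_{M1} = (x + 1)^3, χ_{M2} = (x + 1)^3, χ_{M3} = (x + 1)^3, χ_{M4} = (x + 2)^3, χ_{M5} = (x + 1)^3.

{M1, M3}: invariant factors x + 1, x + 1, x + 1.

{M2, M5}: invariant factors x + 1, (x + 1)^2.

{M4}: invariant factors x + 2, (x + 2)^2.

Matrices are similar if and only if their invariant-factor lists agree; the partition into similarity classes is {M1, M3}, {M2, M5}, {M4}.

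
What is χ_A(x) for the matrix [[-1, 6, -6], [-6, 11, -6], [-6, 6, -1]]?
χ_A(x) = (x - 5)^2(x + 1)

xI - A = [[x + 1, -6, 6], [6, x - 11, 6], [6, -6, x + 1]].

Expanding det(xI - A) along the first row:
det(xI - A) = + (x + 1)·det([[x - 11, 6], [-6, x + 1]]) - (-6)·det([[6, 6], [6, x + 1]]) + (6)·det([[6, x - 11], [6, -6]]).

Evaluating gives χ_A(x) = x^3 - 9x^2 + 15x + 25 = (x - 5)^2(x + 1).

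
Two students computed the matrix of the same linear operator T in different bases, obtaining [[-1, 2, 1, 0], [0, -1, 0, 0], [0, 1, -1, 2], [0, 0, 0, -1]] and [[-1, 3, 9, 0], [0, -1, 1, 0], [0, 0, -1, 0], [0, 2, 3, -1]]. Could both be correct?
Yes.

Two matrices over a field are similar if and only if they have the same invariant factors.

Both A and B have characteristic polynomial (x + 1)^4 and minimal polynomial (x + 1)^3. Computing further, both have invariant factors x + 1, (x + 1)^3. Hence A and B are similar.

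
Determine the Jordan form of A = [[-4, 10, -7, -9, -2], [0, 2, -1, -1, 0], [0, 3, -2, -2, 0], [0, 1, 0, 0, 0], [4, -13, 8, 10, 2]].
The characteristic polynomial is det(xI - A) = x^4(x + 2), so the eigenvalues are -2 (algebraic multiplicity 1), 0 (algebraic multiplicity 4).

For λ = -2: algebraic multiplicity 1 gives one 1×1 block.

For λ = 0: rank(A) = 3, rank(A^2) = 2, rank(A^3) = 1. The eigenspace has dimension 5 - 3 = 2, so there are 2 Jordan blocks; the rank sequence gives block sizes [3, 1].

Assembling the blocks gives the Jordan form J above.

J = [[-2, 0, 0, 0, 0], [0, 0, 1, 0, 0], [0, 0, 0, 1, 0], [0, 0, 0, 0, 0], [0, 0, 0, 0, 0]]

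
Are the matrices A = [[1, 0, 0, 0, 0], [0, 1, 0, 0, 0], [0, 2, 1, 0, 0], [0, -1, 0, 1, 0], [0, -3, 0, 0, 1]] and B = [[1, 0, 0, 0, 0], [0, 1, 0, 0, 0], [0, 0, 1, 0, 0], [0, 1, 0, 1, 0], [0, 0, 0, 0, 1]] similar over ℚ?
Yes.

Two matrices over a field are similar if and only if they have the same invariant factors.

Both A and B have characteristic polynomial (x - 1)^5 and minimal polynomial (x - 1)^2. Computing further, both have invariant factors x - 1, x - 1, x - 1, (x - 1)^2. Hence A and B are similar.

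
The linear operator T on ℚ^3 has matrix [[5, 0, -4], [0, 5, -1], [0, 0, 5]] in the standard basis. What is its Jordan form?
J = [[5, 1, 0], [0, 5, 0], [0, 0, 5]]

The characteristic polynomial is det(xI - A) = (x - 5)^3, so the eigenvalues are 5 (algebraic multiplicity 3).

For λ = 5: rank(A - 5I) = 1, rank((A - 5I)^2) = 0. The eigenspace has dimension 3 - 1 = 2, so there are 2 Jordan blocks; the rank sequence gives block sizes [2, 1].

Assembling the blocks gives the Jordan form J above.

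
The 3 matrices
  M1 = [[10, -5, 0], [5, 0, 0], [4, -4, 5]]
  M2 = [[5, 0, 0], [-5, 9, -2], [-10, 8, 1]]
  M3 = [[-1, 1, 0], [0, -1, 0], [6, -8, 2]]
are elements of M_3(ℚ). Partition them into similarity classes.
2 classes: {M1, M2}, {M3}

Characteristic polynomials: χ_{M1} = (x - 5)^3, χ_{M2} = (x - 5)^3, χ_{M3} = (x - 2)(x + 1)^2.

{M1, M2}: invariant factors x - 5, (x - 5)^2.

{M3}: invariant factors (x - 2)(x + 1)^2.

Matrices are similar if and only if their invariant-factor lists agree; the partition into similarity classes is {M1, M2}, {M3}.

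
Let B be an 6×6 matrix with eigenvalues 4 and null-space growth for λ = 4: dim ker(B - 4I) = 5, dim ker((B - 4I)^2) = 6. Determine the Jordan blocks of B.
Jordan blocks: (4, 2), (4, 1), (4, 1), (4, 1), (4, 1)

λ = 4: successive nullity increments [5, 1] count blocks of size ≥ k; block sizes are [2, 1, 1, 1, 1].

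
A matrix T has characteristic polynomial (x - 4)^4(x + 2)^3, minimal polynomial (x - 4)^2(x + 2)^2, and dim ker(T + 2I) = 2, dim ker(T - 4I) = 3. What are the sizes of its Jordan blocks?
Jordan blocks: (-2, 2), (-2, 1), (4, 2), (4, 1), (4, 1)

λ = -2: algebraic multiplicity 3 (exponent in χ_T), largest block size 2 (exponent in m_T), 2 blocks (geometric multiplicity). These force block sizes [2, 1].
λ = 4: algebraic multiplicity 4 (exponent in χ_T), largest block size 2 (exponent in m_T), 3 blocks (geometric multiplicity). These force block sizes [2, 1, 1].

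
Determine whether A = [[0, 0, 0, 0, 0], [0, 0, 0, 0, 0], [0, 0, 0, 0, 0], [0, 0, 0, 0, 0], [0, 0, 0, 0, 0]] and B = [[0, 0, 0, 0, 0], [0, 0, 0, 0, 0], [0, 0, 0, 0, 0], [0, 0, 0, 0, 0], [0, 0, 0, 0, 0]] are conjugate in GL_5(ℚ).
Yes.

Two matrices over a field are similar if and only if they have the same invariant factors.

Both A and B have characteristic polynomial x^5 and minimal polynomial x. Computing further, both have invariant factors x, x, x, x, x. Hence A and B are similar.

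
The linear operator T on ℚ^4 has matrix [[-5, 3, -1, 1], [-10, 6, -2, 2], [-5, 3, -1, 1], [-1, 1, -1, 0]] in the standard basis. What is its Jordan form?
J = [[0, 1, 0, 0], [0, 0, 1, 0], [0, 0, 0, 0], [0, 0, 0, 0]]

The characteristic polynomial is det(xI - A) = x^4, so the eigenvalues are 0 (algebraic multiplicity 4).

For λ = 0: rank(A) = 2, rank(A^2) = 1, rank(A^3) = 0. The eigenspace has dimension 4 - 2 = 2, so there are 2 Jordan blocks; the rank sequence gives block sizes [3, 1].

Assembling the blocks gives the Jordan form J above.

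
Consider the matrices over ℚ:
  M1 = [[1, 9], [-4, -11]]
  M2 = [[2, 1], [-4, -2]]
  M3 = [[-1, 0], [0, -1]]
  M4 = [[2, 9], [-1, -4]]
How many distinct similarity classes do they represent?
Characteristic polynomials: χ_{M1} = (x + 5)^2, χ_{M2} = x^2, χ_{M3} = (x + 1)^2, χ_{M4} = (x + 1)^2.

{M1}: invariant factors (x + 5)^2.

{M2}: invariant factors x^2.

{M3}: invariant factors x + 1, x + 1.

{M4}: invariant factors (x + 1)^2.

Matrices are similar if and only if their invariant-factor lists agree; the partition into similarity classes is {M1}, {M2}, {M3}, {M4}.

4 classes: {M1}, {M2}, {M3}, {M4}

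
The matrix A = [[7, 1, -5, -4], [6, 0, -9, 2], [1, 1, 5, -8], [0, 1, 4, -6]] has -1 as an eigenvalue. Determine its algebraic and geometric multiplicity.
The characteristic polynomial is (x - 4)^2(x + 1)^2, so the factor x + 1 appears with exponent 2: the algebraic multiplicity is 2.

rank(A + I) = 3, so the eigenspace has dimension 4 - 3 = 1: the geometric multiplicity is 1.

Since 1 < 2, A is not diagonalizable.

algebraic multiplicity 2, geometric multiplicity 1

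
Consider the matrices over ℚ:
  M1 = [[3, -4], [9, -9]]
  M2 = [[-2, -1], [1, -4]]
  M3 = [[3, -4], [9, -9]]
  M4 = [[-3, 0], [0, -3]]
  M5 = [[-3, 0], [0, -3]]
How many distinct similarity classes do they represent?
Characteristic polynomials: χ_{M1} = (x + 3)^2, χ_{M2} = (x + 3)^2, χ_{M3} = (x + 3)^2, χ_{M4} = (x + 3)^2, χ_{M5} = (x + 3)^2.

{M1, M2, M3}: invariant factors (x + 3)^2.

{M4, M5}: invariant factors x + 3, x + 3.

Matrices are similar if and only if their invariant-factor lists agree; the partition into similarity classes is {M1, M2, M3}, {M4, M5}.

2 classes: {M1, M2, M3}, {M4, M5}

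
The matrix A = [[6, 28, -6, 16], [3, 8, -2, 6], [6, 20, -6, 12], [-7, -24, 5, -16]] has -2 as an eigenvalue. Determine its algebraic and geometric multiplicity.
The characteristic polynomial is (x + 2)^4, so the factor x + 2 appears with exponent 4: the algebraic multiplicity is 4.

rank(A + 2I) = 2, so the eigenspace has dimension 4 - 2 = 2: the geometric multiplicity is 2.

Since 2 < 4, A is not diagonalizable.

algebraic multiplicity 4, geometric multiplicity 2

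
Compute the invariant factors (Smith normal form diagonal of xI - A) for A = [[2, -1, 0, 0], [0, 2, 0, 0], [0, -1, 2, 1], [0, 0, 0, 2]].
(x - 2)^2, (x - 2)^2

The Jordan structure of A has elementary divisors (x - 2)^2, (x - 2)^2. Arranging the block sizes at each eigenvalue in decreasing order and taking row products gives the invariant factors.

Invariant factors (smallest first, each dividing the next): (x - 2)^2, (x - 2)^2.

Check: the last factor (x - 2)^2 is the minimal polynomial, and the product (x - 2)^4 is the characteristic polynomial.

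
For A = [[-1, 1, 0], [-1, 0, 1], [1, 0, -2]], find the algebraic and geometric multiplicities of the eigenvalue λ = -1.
The characteristic polynomial is (x + 1)^3, so the factor x + 1 appears with exponent 3: the algebraic multiplicity is 3.

rank(A + I) = 2, so the eigenspace has dimension 3 - 2 = 1: the geometric multiplicity is 1.

Since 1 < 3, A is not diagonalizable.

algebraic multiplicity 3, geometric multiplicity 1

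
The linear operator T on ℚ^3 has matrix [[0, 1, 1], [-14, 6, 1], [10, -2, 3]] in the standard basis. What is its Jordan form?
The characteristic polynomial is det(xI - A) = (x - 5)(x - 2)^2, so the eigenvalues are 2 (algebraic multiplicity 2), 5 (algebraic multiplicity 1).

For λ = 2: rank(A - 2I) = 2, rank((A - 2I)^2) = 1. The eigenspace has dimension 3 - 2 = 1, so there is 1 Jordan block; the rank sequence gives block sizes [2].

For λ = 5: algebraic multiplicity 1 gives one 1×1 block.

Assembling the blocks gives the Jordan form J above.

J = [[2, 1, 0], [0, 2, 0], [0, 0, 5]]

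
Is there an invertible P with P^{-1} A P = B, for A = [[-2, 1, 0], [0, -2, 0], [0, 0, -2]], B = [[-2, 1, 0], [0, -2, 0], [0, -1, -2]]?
Yes.

Two matrices over a field are similar if and only if they have the same invariant factors.

Both A and B have characteristic polynomial (x + 2)^3 and minimal polynomial (x + 2)^2. Computing further, both have invariant factors x + 2, (x + 2)^2. Hence A and B are similar.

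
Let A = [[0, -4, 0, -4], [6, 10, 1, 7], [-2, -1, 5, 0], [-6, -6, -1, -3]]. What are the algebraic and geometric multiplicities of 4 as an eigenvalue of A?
The characteristic polynomial is x(x - 4)^3, so the factor x - 4 appears with exponent 3: the algebraic multiplicity is 3.

rank(A - 4I) = 3, so the eigenspace has dimension 4 - 3 = 1: the geometric multiplicity is 1.

Since 1 < 3, A is not diagonalizable.

algebraic multiplicity 3, geometric multiplicity 1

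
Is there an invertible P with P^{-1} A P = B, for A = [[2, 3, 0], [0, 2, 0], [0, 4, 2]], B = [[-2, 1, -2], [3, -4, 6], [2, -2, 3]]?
trace(A) = 6 but trace(B) = -3. The trace is a similarity invariant, so A and B are not similar.

No.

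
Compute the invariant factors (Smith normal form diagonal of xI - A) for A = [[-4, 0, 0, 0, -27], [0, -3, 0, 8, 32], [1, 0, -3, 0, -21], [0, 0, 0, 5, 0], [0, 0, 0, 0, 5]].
The Jordan structure of A has elementary divisors (x + 4), (x + 3), (x + 3), (x - 5), (x - 5). Arranging the block sizes at each eigenvalue in decreasing order and taking row products gives the invariant factors.

Invariant factors (smallest first, each dividing the next): (x - 5)(x + 3), (x - 5)(x + 3)(x + 4).

Check: the last factor (x - 5)(x + 3)(x + 4) is the minimal polynomial, and the product (x - 5)^2(x + 3)^2(x + 4) is the characteristic polynomial.

(x - 5)(x + 3), (x - 5)(x + 3)(x + 4)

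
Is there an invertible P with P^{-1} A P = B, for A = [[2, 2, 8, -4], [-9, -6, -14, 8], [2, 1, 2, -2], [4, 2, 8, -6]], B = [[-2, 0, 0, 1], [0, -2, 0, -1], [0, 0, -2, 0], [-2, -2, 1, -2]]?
Two matrices over a field are similar if and only if they have the same invariant factors.

Both A and B have characteristic polynomial (x + 2)^4 and minimal polynomial (x + 2)^3. Computing further, both have invariant factors x + 2, (x + 2)^3. Hence A and B are similar.

Yes.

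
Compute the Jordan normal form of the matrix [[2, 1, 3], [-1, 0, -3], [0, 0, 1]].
J = [[1, 1, 0], [0, 1, 0], [0, 0, 1]]

The characteristic polynomial is det(xI - A) = (x - 1)^3, so the eigenvalues are 1 (algebraic multiplicity 3).

For λ = 1: rank(A - I) = 1, rank((A - I)^2) = 0. The eigenspace has dimension 3 - 1 = 2, so there are 2 Jordan blocks; the rank sequence gives block sizes [2, 1].

Assembling the blocks gives the Jordan form J above.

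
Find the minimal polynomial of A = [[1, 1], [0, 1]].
m_A(x) = (x - 1)^2

The characteristic polynomial factors as (x - 1)^2. The minimal polynomial is ∏(x - λ)^{k_λ} where k_λ is the size of the largest Jordan block at λ.

For λ = 1: rank(A - I) = 1, and the largest Jordan block has size 2 (the smallest k with rank((A - I)^k) = rank((A - I)^(k+1))).

So m_A(x) = (x - 1)^2.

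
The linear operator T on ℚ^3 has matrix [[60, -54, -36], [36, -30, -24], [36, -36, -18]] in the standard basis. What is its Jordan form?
The characteristic polynomial is det(xI - A) = x(x - 6)^2, so the eigenvalues are 0 (algebraic multiplicity 1), 6 (algebraic multiplicity 2).

For λ = 0: algebraic multiplicity 1 gives one 1×1 block.

For λ = 6: rank(A - 6I) = 1. The eigenspace has dimension 3 - 1 = 2, so there are 2 Jordan blocks; the rank sequence gives block sizes [1, 1].

Assembling the blocks gives the Jordan form J above.

J = [[0, 0, 0], [0, 6, 0], [0, 0, 6]]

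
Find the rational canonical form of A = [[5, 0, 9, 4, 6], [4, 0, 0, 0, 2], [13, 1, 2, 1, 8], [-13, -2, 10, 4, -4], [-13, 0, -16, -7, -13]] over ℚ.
The invariant factors of A (the non-unit diagonal entries of the Smith normal form of xI - A over ℚ[x]) are x + 1, (x - 2)(x + 1)^3, each dividing the next. The characteristic polynomial is their product, (x - 2)(x + 1)^4.

The rational canonical form is the block-diagonal matrix of companion matrices C(f_i):
R = [[-1, 0, 0, 0, 0], [0, 0, 0, 0, 2], [0, 1, 0, 0, 5], [0, 0, 1, 0, 3], [0, 0, 0, 1, -1]].

R = [[-1, 0, 0, 0, 0], [0, 0, 0, 0, 2], [0, 1, 0, 0, 5], [0, 0, 1, 0, 3], [0, 0, 0, 1, -1]]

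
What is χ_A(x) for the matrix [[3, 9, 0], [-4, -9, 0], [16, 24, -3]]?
xI - A = [[x - 3, -9, 0], [4, x + 9, 0], [-16, -24, x + 3]].

Expanding det(xI - A) along the first row:
det(xI - A) = + (x - 3)·det([[x + 9, 0], [-24, x + 3]]) - (-9)·det([[4, 0], [-16, x + 3]]) + (0)·det([[4, x + 9], [-16, -24]]).

Evaluating gives χ_A(x) = x^3 + 9x^2 + 27x + 27 = (x + 3)^3.

χ_A(x) = (x + 3)^3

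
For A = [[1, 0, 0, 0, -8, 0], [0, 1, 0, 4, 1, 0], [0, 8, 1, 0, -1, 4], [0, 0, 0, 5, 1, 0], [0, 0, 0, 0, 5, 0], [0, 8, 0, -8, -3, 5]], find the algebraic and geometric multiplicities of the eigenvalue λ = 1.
algebraic multiplicity 3, geometric multiplicity 3

The characteristic polynomial is (x - 5)^3(x - 1)^3, so the factor x - 1 appears with exponent 3: the algebraic multiplicity is 3.

rank(A - I) = 3, so the eigenspace has dimension 6 - 3 = 3: the geometric multiplicity is 3.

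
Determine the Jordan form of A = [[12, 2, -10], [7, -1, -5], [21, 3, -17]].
The characteristic polynomial is det(xI - A) = (x + 2)^3, so the eigenvalues are -2 (algebraic multiplicity 3).

For λ = -2: rank(A + 2I) = 1, rank((A + 2I)^2) = 0. The eigenspace has dimension 3 - 1 = 2, so there are 2 Jordan blocks; the rank sequence gives block sizes [2, 1].

Assembling the blocks gives the Jordan form J above.

J = [[-2, 1, 0], [0, -2, 0], [0, 0, -2]]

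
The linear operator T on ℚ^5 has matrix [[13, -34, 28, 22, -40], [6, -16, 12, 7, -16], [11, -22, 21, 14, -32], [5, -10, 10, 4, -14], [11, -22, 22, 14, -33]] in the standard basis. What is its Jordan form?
The characteristic polynomial is det(xI - A) = (x + 1)^3(x + 4)^2, so the eigenvalues are -4 (algebraic multiplicity 2), -1 (algebraic multiplicity 3).

For λ = -4: rank(A + 4I) = 4, rank((A + 4I)^2) = 3. The eigenspace has dimension 5 - 4 = 1, so there is 1 Jordan block; the rank sequence gives block sizes [2].

For λ = -1: rank(A + I) = 3, rank((A + I)^2) = 2. The eigenspace has dimension 5 - 3 = 2, so there are 2 Jordan blocks; the rank sequence gives block sizes [2, 1].

Assembling the blocks gives the Jordan form J above.

J = [[-4, 1, 0, 0, 0], [0, -4, 0, 0, 0], [0, 0, -1, 1, 0], [0, 0, 0, -1, 0], [0, 0, 0, 0, -1]]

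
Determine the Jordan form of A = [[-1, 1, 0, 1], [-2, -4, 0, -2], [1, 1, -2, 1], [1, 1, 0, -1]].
J = [[-2, 1, 0, 0], [0, -2, 0, 0], [0, 0, -2, 0], [0, 0, 0, -2]]

The characteristic polynomial is det(xI - A) = (x + 2)^4, so the eigenvalues are -2 (algebraic multiplicity 4).

For λ = -2: rank(A + 2I) = 1, rank((A + 2I)^2) = 0. The eigenspace has dimension 4 - 1 = 3, so there are 3 Jordan blocks; the rank sequence gives block sizes [2, 1, 1].

Assembling the blocks gives the Jordan form J above.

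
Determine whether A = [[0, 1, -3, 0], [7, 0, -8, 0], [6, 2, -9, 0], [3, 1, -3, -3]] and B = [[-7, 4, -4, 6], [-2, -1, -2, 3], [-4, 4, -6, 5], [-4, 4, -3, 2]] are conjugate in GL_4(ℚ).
Yes.

Two matrices over a field are similar if and only if they have the same invariant factors.

Both A and B have characteristic polynomial (x + 3)^4 and minimal polynomial (x + 3)^3. Computing further, both have invariant factors x + 3, (x + 3)^3. Hence A and B are similar.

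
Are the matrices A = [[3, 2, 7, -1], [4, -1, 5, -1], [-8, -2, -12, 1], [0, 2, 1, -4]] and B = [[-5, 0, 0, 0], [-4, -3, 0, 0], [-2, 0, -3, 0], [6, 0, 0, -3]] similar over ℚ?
No.

Both have characteristic polynomial (x + 3)^3(x + 5), but the minimal polynomial of A is (x + 3)^2(x + 5) while the minimal polynomial of B is (x + 3)(x + 5). The minimal polynomial is a similarity invariant, so A and B are not similar.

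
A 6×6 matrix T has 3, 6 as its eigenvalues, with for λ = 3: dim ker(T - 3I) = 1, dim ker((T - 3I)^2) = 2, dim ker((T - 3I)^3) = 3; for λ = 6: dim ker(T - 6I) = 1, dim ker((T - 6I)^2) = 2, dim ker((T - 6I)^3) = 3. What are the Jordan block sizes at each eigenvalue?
Jordan blocks: (3, 3), (6, 3)

λ = 3: successive nullity increments [1, 1, 1] count blocks of size ≥ k; block sizes are [3].
λ = 6: successive nullity increments [1, 1, 1] count blocks of size ≥ k; block sizes are [3].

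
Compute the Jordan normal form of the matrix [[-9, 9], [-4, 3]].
The characteristic polynomial is det(xI - A) = (x + 3)^2, so the eigenvalues are -3 (algebraic multiplicity 2).

For λ = -3: rank(A + 3I) = 1, rank((A + 3I)^2) = 0. The eigenspace has dimension 2 - 1 = 1, so there is 1 Jordan block; the rank sequence gives block sizes [2].

Assembling the blocks gives the Jordan form J above.

J = [[-3, 1], [0, -3]]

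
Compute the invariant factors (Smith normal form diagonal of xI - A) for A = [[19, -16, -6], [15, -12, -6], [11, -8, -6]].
The Jordan structure of A has elementary divisors (x + 3), x, (x - 4). Arranging the block sizes at each eigenvalue in decreasing order and taking row products gives the invariant factors.

Invariant factors (smallest first, each dividing the next): x(x - 4)(x + 3).

Check: the last factor x(x - 4)(x + 3) is the minimal polynomial, and the product x(x - 4)(x + 3) is the characteristic polynomial.

x(x - 4)(x + 3)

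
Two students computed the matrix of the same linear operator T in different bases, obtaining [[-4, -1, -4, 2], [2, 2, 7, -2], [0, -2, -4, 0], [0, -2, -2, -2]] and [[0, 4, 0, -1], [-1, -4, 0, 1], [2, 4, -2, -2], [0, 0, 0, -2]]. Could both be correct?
Yes.

Two matrices over a field are similar if and only if they have the same invariant factors.

Both A and B have characteristic polynomial (x + 2)^4 and minimal polynomial (x + 2)^3. Computing further, both have invariant factors x + 2, (x + 2)^3. Hence A and B are similar.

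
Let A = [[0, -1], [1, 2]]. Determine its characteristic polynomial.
χ_A(x) = (x - 1)^2

xI - A = [[x, 1], [-1, x - 2]].

Expanding det(xI - A) along the first row:
det(xI - A) = + (x)·det([[x - 2]]) - (1)·det([[-1]]).

Evaluating gives χ_A(x) = x^2 - 2x + 1 = (x - 1)^2.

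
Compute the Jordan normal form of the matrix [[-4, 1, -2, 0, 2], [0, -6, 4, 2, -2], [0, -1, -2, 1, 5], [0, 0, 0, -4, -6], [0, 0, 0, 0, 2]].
The characteristic polynomial is det(xI - A) = (x - 2)(x + 4)^4, so the eigenvalues are -4 (algebraic multiplicity 4), 2 (algebraic multiplicity 1).

For λ = -4: rank(A + 4I) = 3, rank((A + 4I)^2) = 1. The eigenspace has dimension 5 - 3 = 2, so there are 2 Jordan blocks; the rank sequence gives block sizes [2, 2].

For λ = 2: algebraic multiplicity 1 gives one 1×1 block.

Assembling the blocks gives the Jordan form J above.

J = [[-4, 1, 0, 0, 0], [0, -4, 0, 0, 0], [0, 0, -4, 1, 0], [0, 0, 0, -4, 0], [0, 0, 0, 0, 2]]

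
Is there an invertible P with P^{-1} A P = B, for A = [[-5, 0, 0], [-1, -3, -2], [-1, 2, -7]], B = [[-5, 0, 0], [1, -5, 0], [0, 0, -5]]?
Two matrices over a field are similar if and only if they have the same invariant factors.

Both A and B have characteristic polynomial (x + 5)^3 and minimal polynomial (x + 5)^2. Computing further, both have invariant factors x + 5, (x + 5)^2. Hence A and B are similar.

Yes.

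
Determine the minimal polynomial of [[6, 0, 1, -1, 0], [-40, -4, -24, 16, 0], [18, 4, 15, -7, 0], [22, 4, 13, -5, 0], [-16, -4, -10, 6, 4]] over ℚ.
m_A(x) = x(x - 4)^2

The characteristic polynomial factors as x(x - 4)^4. The minimal polynomial is ∏(x - λ)^{k_λ} where k_λ is the size of the largest Jordan block at λ.

For λ = 0: rank(A) = 4, and the largest Jordan block has size 1 (the smallest k with rank(A^k) = rank(A^(k+1))).
For λ = 4: rank(A - 4I) = 2, and the largest Jordan block has size 2 (the smallest k with rank((A - 4I)^k) = rank((A - 4I)^(k+1))).

So m_A(x) = x(x - 4)^2.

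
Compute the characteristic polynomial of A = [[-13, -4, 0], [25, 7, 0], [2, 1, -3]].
χ_A(x) = (x + 3)^3

xI - A = [[x + 13, 4, 0], [-25, x - 7, 0], [-2, -1, x + 3]].

Expanding det(xI - A) along the first row:
det(xI - A) = + (x + 13)·det([[x - 7, 0], [-1, x + 3]]) - (4)·det([[-25, 0], [-2, x + 3]]) + (0)·det([[-25, x - 7], [-2, -1]]).

Evaluating gives χ_A(x) = x^3 + 9x^2 + 27x + 27 = (x + 3)^3.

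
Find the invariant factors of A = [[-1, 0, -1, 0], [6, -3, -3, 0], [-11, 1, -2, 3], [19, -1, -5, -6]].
The Jordan structure of A has elementary divisors (x + 3)^3, (x + 3). Arranging the block sizes at each eigenvalue in decreasing order and taking row products gives the invariant factors.

Invariant factors (smallest first, each dividing the next): x + 3, (x + 3)^3.

Check: the last factor (x + 3)^3 is the minimal polynomial, and the product (x + 3)^4 is the characteristic polynomial.

x + 3, (x + 3)^3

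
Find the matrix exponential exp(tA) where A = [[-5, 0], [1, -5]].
A has Jordan form J = [[-5, 1], [0, -5]] with A = PJP^{-1}, so e^{tA} = P e^{tJ} P^{-1}.

For a Jordan block J_k(λ), e^{tJ_k(λ)} = e^{λt} · (I + tN + t^2 N^2/2! + ... + t^{k-1} N^{k-1}/(k-1)!) where N is the nilpotent superdiagonal part.

Assembling the blocks and conjugating back gives the entries of e^{tA} as shown above.

e^{tA} = [[e^{-5*t}, 0], [t*e^{-5*t}, e^{-5*t}]]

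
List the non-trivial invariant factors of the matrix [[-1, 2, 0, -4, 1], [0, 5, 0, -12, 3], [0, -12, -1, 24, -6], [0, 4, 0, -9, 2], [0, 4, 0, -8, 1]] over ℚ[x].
x + 1, x + 1, x + 1, (x + 1)^2

The Jordan structure of A has elementary divisors (x + 1)^2, (x + 1), (x + 1), (x + 1). Arranging the block sizes at each eigenvalue in decreasing order and taking row products gives the invariant factors.

Invariant factors (smallest first, each dividing the next): x + 1, x + 1, x + 1, (x + 1)^2.

Check: the last factor (x + 1)^2 is the minimal polynomial, and the product (x + 1)^5 is the characteristic polynomial.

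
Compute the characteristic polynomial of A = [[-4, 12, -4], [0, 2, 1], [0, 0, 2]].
xI - A = [[x + 4, -12, 4], [0, x - 2, -1], [0, 0, x - 2]].

Expanding det(xI - A) along the first row:
det(xI - A) = + (x + 4)·det([[x - 2, -1], [0, x - 2]]) - (-12)·det([[0, -1], [0, x - 2]]) + (4)·det([[0, x - 2], [0, 0]]).

Evaluating gives χ_A(x) = x^3 - 12x + 16 = (x - 2)^2(x + 4).

χ_A(x) = (x - 2)^2(x + 4)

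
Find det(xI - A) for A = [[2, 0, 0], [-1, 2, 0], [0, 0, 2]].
xI - A = [[x - 2, 0, 0], [1, x - 2, 0], [0, 0, x - 2]].

Expanding det(xI - A) along the first row:
det(xI - A) = + (x - 2)·det([[x - 2, 0], [0, x - 2]]) - (0)·det([[1, 0], [0, x - 2]]) + (0)·det([[1, x - 2], [0, 0]]).

Evaluating gives χ_A(x) = x^3 - 6x^2 + 12x - 8 = (x - 2)^3.

χ_A(x) = (x - 2)^3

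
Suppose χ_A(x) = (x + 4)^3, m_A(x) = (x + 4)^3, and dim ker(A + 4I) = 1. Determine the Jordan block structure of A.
Jordan blocks: (-4, 3)

λ = -4: algebraic multiplicity 3 (exponent in χ_A), largest block size 3 (exponent in m_A), 1 block (geometric multiplicity). This forces block sizes [3].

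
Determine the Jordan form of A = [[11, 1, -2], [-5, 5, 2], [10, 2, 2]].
The characteristic polynomial is det(xI - A) = (x - 6)^3, so the eigenvalues are 6 (algebraic multiplicity 3).

For λ = 6: rank(A - 6I) = 1, rank((A - 6I)^2) = 0. The eigenspace has dimension 3 - 1 = 2, so there are 2 Jordan blocks; the rank sequence gives block sizes [2, 1].

Assembling the blocks gives the Jordan form J above.

J = [[6, 1, 0], [0, 6, 0], [0, 0, 6]]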